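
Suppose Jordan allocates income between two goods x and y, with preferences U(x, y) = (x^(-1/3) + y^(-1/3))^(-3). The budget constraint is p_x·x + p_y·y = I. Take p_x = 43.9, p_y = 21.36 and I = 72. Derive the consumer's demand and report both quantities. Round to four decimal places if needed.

MU_x ∝ x^(-4/3), MU_y ∝ y^(-4/3), so MRS = (y/x)^(4/3) = p_x/p_y.
Solve for the ratio: y/x = [p_x/p_y]^(0.75).
Substitute y = (y/x)·x into the budget: x* = I/(p_x + p_y·(y/x)).
Numerically y/x = 1.716514, so x* = 72/(43.9 + 21.36·1.716514) = 0.8937 and y* = 1.716514·0.8937 = 1.534.

x* = 0.8937, y* = 1.534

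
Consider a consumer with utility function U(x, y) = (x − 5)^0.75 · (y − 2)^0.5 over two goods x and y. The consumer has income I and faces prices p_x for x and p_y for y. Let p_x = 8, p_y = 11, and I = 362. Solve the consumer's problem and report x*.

x* = 27.5

MRS = (3/2)·(y−2)/(x−5). Tangency with p_x/p_y gives y−2 = (2/3)·(p_x/p_y)·(x−5).
Substituting into the budget: x* = 5 + 0.6·(I − 5·p_x − 2·p_y)/p_x, and y* = 2 + 0.4·(…)/p_y.
Discretionary income = 362 − 5·8 − 2·11 = 300; x* = 5 + 0.6·300/8 = 27.5.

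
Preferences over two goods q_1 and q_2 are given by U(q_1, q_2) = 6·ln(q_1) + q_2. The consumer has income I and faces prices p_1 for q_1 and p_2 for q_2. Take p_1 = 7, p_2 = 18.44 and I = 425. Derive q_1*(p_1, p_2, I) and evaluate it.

MU_q_1 = 6/q_1, MU_q_2 = 1. Tangency: 6/q_1 = p_1/p_2.
So q_1*(p_1,p_2) = 6·p_2/p_1, independent of income; and q_2* = (I − 6·p_2)/p_2.
At the given prices: q_1* = 6·18.44/7 = 15.8057.

q_1* = 15.8057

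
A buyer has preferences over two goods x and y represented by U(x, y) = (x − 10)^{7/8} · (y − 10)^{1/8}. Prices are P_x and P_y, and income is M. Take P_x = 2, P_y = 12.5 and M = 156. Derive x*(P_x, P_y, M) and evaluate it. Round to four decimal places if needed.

x* = 14.8125

MRS = 7·(y−10)/(x−10). Tangency with P_x/P_y gives y−10 = (1/7)·(P_x/P_y)·(x−10).
After buying the subsistence bundle (10, 10), a share 0.875 of the remaining income goes to x: x* = 10 + 0.875·(M − 10P_x − 10P_y)/P_x.
Discretionary income = 156 − 10·2 − 10·12.5 = 11; x* = 10 + 0.875·11/2 = 14.8125.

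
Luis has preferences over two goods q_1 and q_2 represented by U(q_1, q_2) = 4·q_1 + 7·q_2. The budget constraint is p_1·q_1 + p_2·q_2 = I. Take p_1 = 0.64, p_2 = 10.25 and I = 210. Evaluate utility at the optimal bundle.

V = 1312.5

Linear utility — the consumer picks whichever good has higher MU/price: 4/0.64 = 6.25 vs 7/10.25 = 0.6829.
q_1 gives more utility per dollar, so spend all income on q_1: q_1* = I/p_1, q_2* = 0.
Numerically: q_1* = 328.125, q_2* = 0.
Utility at the optimum: U(328.125, 0) = 1312.5.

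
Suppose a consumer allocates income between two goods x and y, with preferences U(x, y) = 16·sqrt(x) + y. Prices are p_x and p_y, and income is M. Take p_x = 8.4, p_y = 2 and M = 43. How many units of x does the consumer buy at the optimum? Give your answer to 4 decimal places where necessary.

MU_x = 8/√x, MU_y = 1. Tangency: 8/√x = p_x/p_y.
Solve: √x = 8·p_y/p_x, so x*(p_x,p_y) = (8·p_y/p_x)², and y* = (M − p_x·x*)/p_y.
Plugging in: x* = (8·2/8.4)² = 3.6281.

x* = 3.6281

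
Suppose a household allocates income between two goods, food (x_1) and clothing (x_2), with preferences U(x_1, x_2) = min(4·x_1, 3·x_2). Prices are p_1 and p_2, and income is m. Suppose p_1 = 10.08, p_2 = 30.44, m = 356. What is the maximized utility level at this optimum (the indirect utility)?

V = 28.1053

Here 3·10.08 + 4·30.44 = 152, giving x_1* = 7.0263 and x_2* = 9.3684.
Utility at the optimum: U(7.0263, 9.3684) = 28.1053.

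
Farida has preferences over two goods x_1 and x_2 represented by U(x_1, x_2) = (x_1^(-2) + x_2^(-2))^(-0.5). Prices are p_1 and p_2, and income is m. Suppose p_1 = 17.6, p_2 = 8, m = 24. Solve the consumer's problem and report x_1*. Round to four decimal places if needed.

MU_x_1 ∝ x_1^(-3), MU_x_2 ∝ x_2^(-3), so MRS = (x_2/x_1)^(3) = p_1/p_2.
Solve for the ratio: x_2/x_1 = [p_1/p_2]^(1/3).
With the ratio pinned down, the budget gives x_1* = m/(p_1 + p_2·(x_2/x_1)) and x_2* = (x_2/x_1)·x_1*.
Numerically x_2/x_1 = 1.300591, so x_1* = 24/(17.6 + 8·1.300591) = 0.857.

x_1* = 0.857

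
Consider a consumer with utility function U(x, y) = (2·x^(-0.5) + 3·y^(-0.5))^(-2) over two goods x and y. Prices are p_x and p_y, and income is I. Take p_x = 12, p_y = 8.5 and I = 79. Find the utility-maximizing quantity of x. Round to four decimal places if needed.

MU_x ∝ 2·x^(-1.5), MU_y ∝ 3·y^(-1.5), so MRS = (2/3)·(y/x)^(1.5) = p_x/p_y.
Hence y/x = ((3/2)·p_x/p_y)^(1/(1.5)), i.e. raised to the 2/3 power.
With the ratio pinned down, the budget gives x* = I/(p_x + p_y·(y/x)) and y* = (y/x)·x*.
Numerically y/x = 1.649057, so x* = 79/(12 + 8.5·1.649057) = 3.0365.

x* = 3.0365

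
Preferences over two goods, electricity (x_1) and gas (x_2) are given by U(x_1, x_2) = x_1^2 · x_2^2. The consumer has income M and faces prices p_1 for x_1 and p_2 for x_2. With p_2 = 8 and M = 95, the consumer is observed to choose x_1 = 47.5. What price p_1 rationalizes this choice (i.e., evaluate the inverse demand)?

MU_x_1/MU_x_2 = (2·x_2)/(2·x_1); tangency sets this equal to p_1/p_2.
Rearranging, p_2·x_2 = p_1·x_1. Substituting into the budget gives p_1·x_1·(1 + 1) = M.
Demand: x_1*(p_1,p_2,M) = 0.5·M/p_1 and x_2* = 0.5·M/p_2.
Set x_1* = 47.5 in the demand function and solve for p_1: p_1 = 1.

p_1 = 1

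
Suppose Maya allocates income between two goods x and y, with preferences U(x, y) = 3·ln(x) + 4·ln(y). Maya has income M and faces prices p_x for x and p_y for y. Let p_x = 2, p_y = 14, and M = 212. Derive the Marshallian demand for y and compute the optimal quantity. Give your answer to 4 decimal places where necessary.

y* = 8.6531

At p_x=2, p_y=14, M=212: y* = 4/7·212/14 = 8.6531.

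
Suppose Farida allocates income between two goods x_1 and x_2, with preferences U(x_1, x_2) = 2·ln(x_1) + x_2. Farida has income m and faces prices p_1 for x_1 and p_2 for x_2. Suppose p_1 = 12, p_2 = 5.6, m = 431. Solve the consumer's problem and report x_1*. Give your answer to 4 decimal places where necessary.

x_1* = 0.9333

MU_x_1 = 2/x_1, MU_x_2 = 1. Tangency: 2/x_1 = p_1/p_2.
So x_1*(p_1,p_2) = 2·p_2/p_1, independent of income; and x_2* = (m − 2·p_2)/p_2.
At the given prices: x_1* = 2·5.6/12 = 0.9333.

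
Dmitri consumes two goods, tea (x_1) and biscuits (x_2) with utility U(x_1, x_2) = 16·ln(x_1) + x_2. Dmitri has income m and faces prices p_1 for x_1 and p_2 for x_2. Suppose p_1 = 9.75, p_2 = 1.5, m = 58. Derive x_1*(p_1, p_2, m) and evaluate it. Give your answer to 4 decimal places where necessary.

So x_1*(p_1,p_2) = 16·p_2/p_1, independent of income; and x_2* = (m − 16·p_2)/p_2.
At the given prices: x_1* = 16·1.5/9.75 = 2.4615.

x_1* = 2.4615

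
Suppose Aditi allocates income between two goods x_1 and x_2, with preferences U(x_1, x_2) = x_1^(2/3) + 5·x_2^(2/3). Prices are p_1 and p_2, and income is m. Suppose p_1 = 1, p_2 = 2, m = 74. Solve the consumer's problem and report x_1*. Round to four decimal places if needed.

With the ratio pinned down, the budget gives x_1* = m/(p_1 + p_2·(x_2/x_1)) and x_2* = (x_2/x_1)·x_1*.
Numerically x_2/x_1 = 15.625, so x_1* = 74/(1 + 2·15.625) = 2.2946.

x_1* = 2.2946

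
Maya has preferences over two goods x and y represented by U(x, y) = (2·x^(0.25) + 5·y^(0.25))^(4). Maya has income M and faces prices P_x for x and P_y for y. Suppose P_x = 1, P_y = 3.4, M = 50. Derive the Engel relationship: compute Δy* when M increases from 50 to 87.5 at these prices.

With the ratio pinned down, the budget gives x* = M/(P_x + P_y·(y/x)) and y* = (y/x)·x*.
Numerically y/x = 0.663664, so x* = 50/(1 + 3.4·0.663664) = 15.3541 and y* = 0.663664·15.3541 = 10.19.
At M' = 87.5: y* = 17.8324. Change: 17.8324 − 10.19 = 7.6425.

Δy* = 7.6425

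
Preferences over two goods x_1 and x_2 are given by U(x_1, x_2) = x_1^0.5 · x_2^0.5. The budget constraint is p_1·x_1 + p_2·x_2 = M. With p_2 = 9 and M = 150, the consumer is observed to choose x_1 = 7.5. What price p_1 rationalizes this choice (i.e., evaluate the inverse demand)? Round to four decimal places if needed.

MU_x_1/MU_x_2 = (0.5·x_2)/(0.5·x_1); tangency sets this equal to p_1/p_2.
Rearranging, p_2·x_2 = p_1·x_1. Substituting into the budget gives p_1·x_1·(1 + 1) = M.
Demand: x_1*(p_1,p_2,M) = 0.5·M/p_1 and x_2* = 0.5·M/p_2.
Set x_1* = 7.5 in the demand function and solve for p_1: p_1 = 10.

p_1 = 10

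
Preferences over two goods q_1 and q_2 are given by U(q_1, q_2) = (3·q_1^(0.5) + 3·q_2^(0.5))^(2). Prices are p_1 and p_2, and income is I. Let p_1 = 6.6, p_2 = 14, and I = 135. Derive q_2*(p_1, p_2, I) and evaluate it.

MRS = MU_q_1/MU_q_2 = (q_2/q_1)^(0.5). Set equal to p_1/p_2.
Hence q_2/q_1 = (p_1/p_2)^(1/(0.5)), i.e. raised to the 2 power.
With the ratio pinned down, the budget gives q_1* = I/(p_1 + p_2·(q_2/q_1)) and q_2* = (q_2/q_1)·q_1*.
Numerically q_2/q_1 = 0.222245, so q_1* = 135/(6.6 + 14·0.222245) = 13.9011 and q_2* = 0.222245·13.9011 = 3.0895.

q_2* = 3.0895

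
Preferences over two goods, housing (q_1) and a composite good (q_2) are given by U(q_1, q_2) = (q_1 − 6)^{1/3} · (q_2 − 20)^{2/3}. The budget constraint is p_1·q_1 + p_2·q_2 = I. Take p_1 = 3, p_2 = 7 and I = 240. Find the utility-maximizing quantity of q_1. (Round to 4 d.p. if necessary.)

q_1* = 15.1111

Let q_1' = q_1−6, q_2' = q_2−20. MRS = (1/2)·q_2'/q_1' = p_1/p_2.
Substituting into the budget: q_1* = 6 + 1/3·(I − 6·p_1 − 20·p_2)/p_1, and q_2* = 20 + 2/3·(…)/p_2.
Discretionary income = 240 − 6·3 − 20·7 = 82; q_1* = 6 + 1/3·82/3 = 15.1111.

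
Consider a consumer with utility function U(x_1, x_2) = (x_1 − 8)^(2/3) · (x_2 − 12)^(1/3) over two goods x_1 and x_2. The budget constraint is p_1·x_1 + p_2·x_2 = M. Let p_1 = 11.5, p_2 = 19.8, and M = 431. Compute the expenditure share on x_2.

share on x_2 = 0.6297

This is Cobb-Douglas in (x_1−8, x_2−12): tangency gives 2/3·p_2·(x_2−12) = 1/3·p_1·(x_1−8).
Substituting into the budget: x_1* = 8 + 2/3·(M − 8·p_1 − 12·p_2)/p_1, and x_2* = 12 + 1/3·(…)/p_2.
Discretionary income = 431 − 8·11.5 − 12·19.8 = 101.4; x_1* = 8 + 2/3·101.4/11.5 = 13.8783; x_2* = 12 + 1/3·101.4/19.8 = 13.7071.
Expenditure on x_2: 19.8·13.7071 = 271.4; share = 0.6297.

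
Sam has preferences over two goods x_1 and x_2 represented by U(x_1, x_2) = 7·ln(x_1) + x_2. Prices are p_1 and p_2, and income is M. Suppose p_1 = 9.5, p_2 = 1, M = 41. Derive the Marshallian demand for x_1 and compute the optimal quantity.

MU_x_1 = 7/x_1, MU_x_2 = 1. Tangency: 7/x_1 = p_1/p_2.
So x_1*(p_1,p_2) = 7·p_2/p_1, independent of income; and x_2* = (M − 7·p_2)/p_2.
At the given prices: x_1* = 7·1/9.5 = 0.7368.

x_1* = 0.7368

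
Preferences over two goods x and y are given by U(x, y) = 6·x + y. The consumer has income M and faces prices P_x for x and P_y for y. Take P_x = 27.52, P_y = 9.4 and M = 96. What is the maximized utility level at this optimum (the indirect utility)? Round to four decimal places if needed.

V = 20.9302

Perfect substitutes: compare marginal utility per dollar. 6/P_x vs 1/P_y → 0.218 vs 0.1064.
x gives more utility per dollar, so spend all income on x: x* = M/P_x, y* = 0.
Numerically: x* = 3.4884, y* = 0.
Utility at the optimum: U(3.4884, 0) = 20.9302.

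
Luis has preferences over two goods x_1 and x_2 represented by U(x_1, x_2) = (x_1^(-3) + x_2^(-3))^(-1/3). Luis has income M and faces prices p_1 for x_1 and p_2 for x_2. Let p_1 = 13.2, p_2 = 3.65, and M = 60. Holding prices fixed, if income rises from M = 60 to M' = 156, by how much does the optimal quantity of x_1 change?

Numerically x_2/x_1 = 1.379019, so x_1* = 60/(13.2 + 3.65·1.379019) = 3.2907.
At M' = 156: x_1* = 8.5557. Change: 8.5557 − 3.2907 = 5.2651.

Δx_1* = 5.2651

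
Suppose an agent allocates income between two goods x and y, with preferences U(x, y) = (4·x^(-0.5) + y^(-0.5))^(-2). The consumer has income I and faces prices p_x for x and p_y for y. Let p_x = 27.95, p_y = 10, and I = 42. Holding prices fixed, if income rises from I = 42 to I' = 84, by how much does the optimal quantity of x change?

MRS = MU_x/MU_y = 4·(y/x)^(1.5). Set equal to p_x/p_y.
Solve for the ratio: y/x = [(1/4)·p_x/p_y]^(2/3).
With the ratio pinned down, the budget gives x* = I/(p_x + p_y·(y/x)) and y* = (y/x)·x*.
Numerically y/x = 0.787435, so x* = 42/(27.95 + 10·0.787435) = 1.1724.
At I' = 84: x* = 2.3448. Change: 2.3448 − 1.1724 = 1.1724.

Δx* = 1.1724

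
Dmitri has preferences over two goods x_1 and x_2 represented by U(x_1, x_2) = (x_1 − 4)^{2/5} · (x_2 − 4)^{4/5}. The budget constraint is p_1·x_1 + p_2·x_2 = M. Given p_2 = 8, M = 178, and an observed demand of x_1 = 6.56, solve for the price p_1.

p_1 = 12.5

Let x_1' = x_1−4, x_2' = x_2−4. MRS = (1/2)·x_2'/x_1' = p_1/p_2.
After buying the subsistence bundle (4, 4), a share 1/3 of the remaining income goes to x_1: x_1* = 4 + 1/3·(M − 4p_1 − 4p_2)/p_1.
Set x_1* = 6.56 in the demand function and solve for p_1: p_1 = 12.5.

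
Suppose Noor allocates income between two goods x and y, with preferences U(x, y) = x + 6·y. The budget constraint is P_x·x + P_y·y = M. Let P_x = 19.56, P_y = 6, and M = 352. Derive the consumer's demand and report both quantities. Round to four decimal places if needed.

x* = 0, y* = 58.6667

Linear utility — the consumer picks whichever good has higher MU/price: 1/19.56 = 0.0511 vs 6/6 = 1.
y gives more utility per dollar, so spend all income on y: y* = M/P_y, x* = 0.
Numerically: x* = 0, y* = 58.6667.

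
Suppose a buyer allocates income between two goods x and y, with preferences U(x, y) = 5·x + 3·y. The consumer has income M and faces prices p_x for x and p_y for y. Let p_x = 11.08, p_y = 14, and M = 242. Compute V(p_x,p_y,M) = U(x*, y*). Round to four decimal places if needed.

Linear utility — the consumer picks whichever good has higher MU/price: 5/11.08 = 0.4513 vs 3/14 = 0.2143.
x gives more utility per dollar, so spend all income on x: x* = M/p_x, y* = 0.
Numerically: x* = 21.8412, y* = 0.
Utility at the optimum: U(21.8412, 0) = 109.2058.

V = 109.2058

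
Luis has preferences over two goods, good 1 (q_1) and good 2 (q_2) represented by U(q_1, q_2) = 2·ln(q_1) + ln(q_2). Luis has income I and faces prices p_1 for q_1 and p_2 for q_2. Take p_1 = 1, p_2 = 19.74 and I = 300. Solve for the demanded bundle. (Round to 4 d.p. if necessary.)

q_1* = 200, q_2* = 5.0659

Demand: q_1*(p_1,p_2,I) = 2/3·I/p_1 and q_2* = 1/3·I/p_2.
At p_1=1, p_2=19.74, I=300: q_1* = 2/3·300/1 = 200, q_2* = 5.0659.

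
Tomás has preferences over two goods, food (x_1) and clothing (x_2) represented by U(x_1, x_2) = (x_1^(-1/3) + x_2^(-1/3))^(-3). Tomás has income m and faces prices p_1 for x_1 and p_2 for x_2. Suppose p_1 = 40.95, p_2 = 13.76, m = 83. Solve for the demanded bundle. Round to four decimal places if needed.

x_1* = 1.1507, x_2* = 2.6074

From the CES first-order condition, (x_2/x_1)^(4/3) = p_1/p_2.
Solve for the ratio: x_2/x_1 = [p_1/p_2]^(0.75).
Substitute x_2 = (x_2/x_1)·x_1 into the budget: x_1* = m/(p_1 + p_2·(x_2/x_1)).
Numerically x_2/x_1 = 2.265826, so x_1* = 83/(40.95 + 13.76·2.265826) = 1.1507 and x_2* = 2.265826·1.1507 = 2.6074.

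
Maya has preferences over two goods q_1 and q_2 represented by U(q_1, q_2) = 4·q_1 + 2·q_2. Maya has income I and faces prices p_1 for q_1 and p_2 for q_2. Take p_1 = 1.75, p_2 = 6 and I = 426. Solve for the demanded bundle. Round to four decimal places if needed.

Linear utility — the consumer picks whichever good has higher MU/price: 4/1.75 = 2.2857 vs 2/6 = 0.3333.
q_1 gives more utility per dollar, so spend all income on q_1: q_1* = I/p_1, q_2* = 0.
Numerically: q_1* = 243.4286, q_2* = 0.

q_1* = 243.4286, q_2* = 0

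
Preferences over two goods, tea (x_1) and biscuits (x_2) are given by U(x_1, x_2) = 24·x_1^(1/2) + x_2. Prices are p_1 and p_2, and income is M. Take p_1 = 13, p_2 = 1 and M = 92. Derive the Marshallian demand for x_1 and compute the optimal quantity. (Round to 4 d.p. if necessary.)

x_1* = 0.8521

Utility is quasi-linear in x_2; the FOC for x_1 is 12/√x_1 = p_1/p_2.
Thus x_1* = (12·p_2/p_1)² — independent of M — with the rest of income spent on x_2.
Plugging in: x_1* = (12·1/13)² = 0.8521.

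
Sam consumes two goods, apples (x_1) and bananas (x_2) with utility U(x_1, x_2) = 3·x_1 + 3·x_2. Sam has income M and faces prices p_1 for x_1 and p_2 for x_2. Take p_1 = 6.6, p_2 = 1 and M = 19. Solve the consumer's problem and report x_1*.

x_1* = 0

Perfect substitutes: compare marginal utility per dollar. 3/p_1 vs 3/p_2 → 0.4545 vs 3.
x_2 gives more utility per dollar, so spend all income on x_2: x_2* = M/p_2, x_1* = 0.
Numerically: x_1* = 0, x_2* = 19.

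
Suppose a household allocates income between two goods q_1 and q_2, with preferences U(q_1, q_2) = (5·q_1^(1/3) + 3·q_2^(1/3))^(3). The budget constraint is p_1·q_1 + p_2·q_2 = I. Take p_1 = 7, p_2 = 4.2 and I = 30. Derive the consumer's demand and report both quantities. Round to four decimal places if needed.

q_1* = 2.6786, q_2* = 2.6786

MRS = MU_q_1/MU_q_2 = (5/3)·(q_2/q_1)^(2/3). Set equal to p_1/p_2.
Solve for the ratio: q_2/q_1 = [(3/5)·p_1/p_2]^(1.5).
With the ratio pinned down, the budget gives q_1* = I/(p_1 + p_2·(q_2/q_1)) and q_2* = (q_2/q_1)·q_1*.
Numerically q_2/q_1 = 1, so q_1* = 30/(7 + 4.2·1) = 2.6786 and q_2* = 1·2.6786 = 2.6786.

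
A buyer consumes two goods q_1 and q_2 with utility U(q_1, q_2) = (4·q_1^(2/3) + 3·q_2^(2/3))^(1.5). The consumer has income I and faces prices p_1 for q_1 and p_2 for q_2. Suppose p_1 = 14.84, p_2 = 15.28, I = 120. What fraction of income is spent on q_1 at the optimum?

From the CES first-order condition, (4/3)·(q_2/q_1)^(1/3) = p_1/p_2.
Solve for the ratio: q_2/q_1 = [(3/4)·p_1/p_2]^(3).
With the ratio pinned down, the budget gives q_1* = I/(p_1 + p_2·(q_2/q_1)) and q_2* = (q_2/q_1)·q_1*.
Numerically q_2/q_1 = 0.38647, so q_1* = 120/(14.84 + 15.28·0.38647) = 5.7845 and q_2* = 0.38647·5.7845 = 2.2355.
Expenditure on q_1: 14.84·5.7845 = 85.8413; share = 0.7153.

share on q_1 = 0.7153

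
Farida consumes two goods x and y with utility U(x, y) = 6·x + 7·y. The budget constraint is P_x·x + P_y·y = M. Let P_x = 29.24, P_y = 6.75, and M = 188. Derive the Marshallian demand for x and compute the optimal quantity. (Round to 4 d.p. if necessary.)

Perfect substitutes: compare marginal utility per dollar. 6/P_x vs 7/P_y → 0.2052 vs 1.037.
y gives more utility per dollar, so spend all income on y: y* = M/P_y, x* = 0.
Numerically: x* = 0, y* = 27.8519.

x* = 0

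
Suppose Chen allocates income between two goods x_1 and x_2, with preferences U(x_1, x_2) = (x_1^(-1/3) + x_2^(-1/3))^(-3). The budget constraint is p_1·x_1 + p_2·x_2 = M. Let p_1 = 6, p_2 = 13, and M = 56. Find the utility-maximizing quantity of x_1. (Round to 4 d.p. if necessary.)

x_1* = 4.217

From the CES first-order condition, (x_2/x_1)^(4/3) = p_1/p_2.
Hence x_2/x_1 = (p_1/p_2)^(1/(4/3)), i.e. raised to the 0.75 power.
Substitute x_2 = (x_2/x_1)·x_1 into the budget: x_1* = M/(p_1 + p_2·(x_2/x_1)).
Numerically x_2/x_1 = 0.559959, so x_1* = 56/(6 + 13·0.559959) = 4.217.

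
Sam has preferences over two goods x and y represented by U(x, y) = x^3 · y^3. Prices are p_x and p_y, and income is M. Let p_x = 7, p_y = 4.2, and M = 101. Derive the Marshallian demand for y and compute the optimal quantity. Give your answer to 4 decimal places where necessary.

MU_x/MU_y = (3·y)/(3·x); tangency sets this equal to p_x/p_y.
So 3·p_y·y = 3·p_x·x; combined with the budget, a share 0.5 of income goes to x.
Demand: x*(p_x,p_y,M) = 0.5·M/p_x and y* = 0.5·M/p_y.
At p_x=7, p_y=4.2, M=101: y* = 0.5·101/4.2 = 12.0238.

y* = 12.0238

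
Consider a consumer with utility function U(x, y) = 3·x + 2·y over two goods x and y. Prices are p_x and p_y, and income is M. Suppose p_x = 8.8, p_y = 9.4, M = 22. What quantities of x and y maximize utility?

x* = 2.5, y* = 0

Perfect substitutes: compare marginal utility per dollar. 3/p_x vs 2/p_y → 0.3409 vs 0.2128.
x gives more utility per dollar, so spend all income on x: x* = M/p_x, y* = 0.
Numerically: x* = 2.5, y* = 0.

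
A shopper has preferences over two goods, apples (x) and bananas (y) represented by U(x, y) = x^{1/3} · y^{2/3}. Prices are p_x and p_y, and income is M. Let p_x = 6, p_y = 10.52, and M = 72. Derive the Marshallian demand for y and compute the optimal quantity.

Tangency: MRS = (1/2)·y/x = p_x/p_y.
Rearranging, p_y·y = 2·p_x·x. Substituting into the budget gives p_x·x·(1 + 2) = M.
Demand: x*(p_x,p_y,M) = 1/3·M/p_x and y* = 2/3·M/p_y.
At p_x=6, p_y=10.52, M=72: y* = 2/3·72/10.52 = 4.5627.

y* = 4.5627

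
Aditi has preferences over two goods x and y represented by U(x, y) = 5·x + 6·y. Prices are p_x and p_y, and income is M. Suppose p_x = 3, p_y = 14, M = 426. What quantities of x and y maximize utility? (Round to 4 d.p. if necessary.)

x* = 142, y* = 0

Perfect substitutes: compare marginal utility per dollar. 5/p_x vs 6/p_y → 1.6667 vs 0.4286.
x gives more utility per dollar, so spend all income on x: x* = M/p_x, y* = 0.
Numerically: x* = 142, y* = 0.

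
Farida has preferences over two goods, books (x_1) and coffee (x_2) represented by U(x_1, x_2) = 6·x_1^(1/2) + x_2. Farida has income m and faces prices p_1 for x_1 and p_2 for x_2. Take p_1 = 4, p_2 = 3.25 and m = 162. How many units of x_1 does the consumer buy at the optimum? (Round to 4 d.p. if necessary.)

Set MRS = p_1/p_2: 3·x_1^(−1/2) = p_1/p_2.
Thus x_1* = (3·p_2/p_1)² — independent of m — with the rest of income spent on x_2.
Plugging in: x_1* = (3·3.25/4)² = 5.9414.

x_1* = 5.9414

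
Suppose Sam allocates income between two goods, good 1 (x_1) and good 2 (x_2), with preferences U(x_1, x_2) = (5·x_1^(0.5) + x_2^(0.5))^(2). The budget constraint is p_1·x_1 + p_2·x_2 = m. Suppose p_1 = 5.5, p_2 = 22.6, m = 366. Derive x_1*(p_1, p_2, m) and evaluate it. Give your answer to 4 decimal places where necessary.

MRS = MU_x_1/MU_x_2 = 5·(x_2/x_1)^(0.5). Set equal to p_1/p_2.
Solve for the ratio: x_2/x_1 = [(1/5)·p_1/p_2]^(2).
With the ratio pinned down, the budget gives x_1* = m/(p_1 + p_2·(x_2/x_1)) and x_2* = (x_2/x_1)·x_1*.
Numerically x_2/x_1 = 0.002369, so x_1* = 366/(5.5 + 22.6·0.002369) = 65.9039.

x_1* = 65.9039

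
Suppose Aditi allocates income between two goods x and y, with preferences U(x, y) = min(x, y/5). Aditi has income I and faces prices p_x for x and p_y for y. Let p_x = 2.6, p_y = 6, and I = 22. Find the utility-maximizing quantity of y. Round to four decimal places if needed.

Leontief preferences: the optimum is at the kink where x/1 = y/5, i.e. y = 5·x.
Budget: p_x·x + p_y·5·x = I, so (p_x + 5·p_y)·x = I.
Demand: x*(p_x,p_y,I) = I/(p_x + 5·p_y), y* = 5·I/(p_x + 5·p_y).
Here 2.6 + 5·6 = 32.6, giving y* = 3.3742.

y* = 3.3742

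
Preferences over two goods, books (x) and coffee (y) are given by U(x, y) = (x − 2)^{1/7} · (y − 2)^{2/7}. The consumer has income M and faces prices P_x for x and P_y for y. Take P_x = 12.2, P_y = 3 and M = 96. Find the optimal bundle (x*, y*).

x* = 3.7923, y* = 16.5778

Let x' = x−2, y' = y−2. MRS = (1/2)·y'/x' = P_x/P_y.
Substituting into the budget: x* = 2 + 1/3·(M − 2·P_x − 2·P_y)/P_x, and y* = 2 + 2/3·(…)/P_y.
Discretionary income = 96 − 2·12.2 − 2·3 = 65.6; x* = 2 + 1/3·65.6/12.2 = 3.7923; y* = 2 + 2/3·65.6/3 = 16.5778.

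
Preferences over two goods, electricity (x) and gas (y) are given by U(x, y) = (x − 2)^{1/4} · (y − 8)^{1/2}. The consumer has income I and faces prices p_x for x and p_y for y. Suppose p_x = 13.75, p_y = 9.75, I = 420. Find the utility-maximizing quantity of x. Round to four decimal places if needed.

x* = 9.6242

MRS = (1/2)·(y−8)/(x−2). Tangency with p_x/p_y gives y−8 = 2·(p_x/p_y)·(x−2).
After buying the subsistence bundle (2, 8), a share 1/3 of the remaining income goes to x: x* = 2 + 1/3·(I − 2p_x − 8p_y)/p_x.
Discretionary income = 420 − 2·13.75 − 8·9.75 = 314.5; x* = 2 + 1/3·314.5/13.75 = 9.6242.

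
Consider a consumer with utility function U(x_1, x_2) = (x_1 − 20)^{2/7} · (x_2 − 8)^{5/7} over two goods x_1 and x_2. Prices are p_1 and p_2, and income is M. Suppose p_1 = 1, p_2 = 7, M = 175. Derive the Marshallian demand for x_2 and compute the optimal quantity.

After buying the subsistence bundle (20, 8), a share 2/7 of the remaining income goes to x_1: x_1* = 20 + 2/7·(M − 20p_1 − 8p_2)/p_1.
Discretionary income = 175 − 20·1 − 8·7 = 99; x_2* = 8 + 5/7·99/7 = 18.102.

x_2* = 18.102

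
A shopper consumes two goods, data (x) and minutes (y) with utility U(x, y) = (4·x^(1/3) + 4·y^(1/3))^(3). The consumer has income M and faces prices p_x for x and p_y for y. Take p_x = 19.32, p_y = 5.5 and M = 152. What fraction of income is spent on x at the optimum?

With the ratio pinned down, the budget gives x* = M/(p_x + p_y·(y/x)) and y* = (y/x)·x*.
Numerically y/x = 6.583649, so x* = 152/(19.32 + 5.5·6.583649) = 2.7373 and y* = 6.583649·2.7373 = 18.0211.
Expenditure on x: 19.32·2.7373 = 52.8838; share = 0.3479.

share on x = 0.3479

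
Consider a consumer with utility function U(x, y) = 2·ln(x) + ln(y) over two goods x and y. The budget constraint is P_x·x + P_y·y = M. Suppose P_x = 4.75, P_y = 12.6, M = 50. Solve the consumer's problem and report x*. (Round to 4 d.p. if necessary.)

Tangency: MRS = 2·y/x = P_x/P_y.
Rearranging, P_y·y = (1/2)·P_x·x. Substituting into the budget gives P_x·x·(1 + (1/2)) = M.
Demand: x*(P_x,P_y,M) = 2/3·M/P_x and y* = 1/3·M/P_y.
At P_x=4.75, P_y=12.6, M=50: x* = 2/3·50/4.75 = 7.0175.

x* = 7.0175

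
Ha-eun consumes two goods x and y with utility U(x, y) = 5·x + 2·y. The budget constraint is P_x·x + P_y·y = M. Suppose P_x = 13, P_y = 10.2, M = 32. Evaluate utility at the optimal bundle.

V = 12.3077

x gives more utility per dollar, so spend all income on x: x* = M/P_x, y* = 0.
Numerically: x* = 2.4615, y* = 0.
Utility at the optimum: U(2.4615, 0) = 12.3077.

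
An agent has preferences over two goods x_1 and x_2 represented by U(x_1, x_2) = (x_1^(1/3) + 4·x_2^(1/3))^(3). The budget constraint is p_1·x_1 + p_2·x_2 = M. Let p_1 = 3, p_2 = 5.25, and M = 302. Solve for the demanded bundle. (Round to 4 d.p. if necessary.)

MRS = MU_x_1/MU_x_2 = (1/4)·(x_2/x_1)^(2/3). Set equal to p_1/p_2.
Solve for the ratio: x_2/x_1 = [4·p_1/p_2]^(1.5).
Substitute x_2 = (x_2/x_1)·x_1 into the budget: x_1* = M/(p_1 + p_2·(x_2/x_1)).
Numerically x_2/x_1 = 3.455675, so x_1* = 302/(3 + 5.25·3.455675) = 14.2842 and x_2* = 3.455675·14.2842 = 49.3614.

x_1* = 14.2842, x_2* = 49.3614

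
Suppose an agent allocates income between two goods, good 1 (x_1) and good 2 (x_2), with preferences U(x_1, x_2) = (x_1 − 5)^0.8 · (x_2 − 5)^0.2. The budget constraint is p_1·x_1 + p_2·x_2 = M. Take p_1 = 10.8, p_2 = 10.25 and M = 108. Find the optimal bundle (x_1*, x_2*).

Let x_1' = x_1−5, x_2' = x_2−5. MRS = 4·x_2'/x_1' = p_1/p_2.
After buying the subsistence bundle (5, 5), a share 0.8 of the remaining income goes to x_1: x_1* = 5 + 0.8·(M − 5p_1 − 5p_2)/p_1.
Discretionary income = 108 − 5·10.8 − 5·10.25 = 2.75; x_1* = 5 + 0.8·2.75/10.8 = 5.2037; x_2* = 5 + 0.2·2.75/10.25 = 5.0537.

x_1* = 5.2037, x_2* = 5.0537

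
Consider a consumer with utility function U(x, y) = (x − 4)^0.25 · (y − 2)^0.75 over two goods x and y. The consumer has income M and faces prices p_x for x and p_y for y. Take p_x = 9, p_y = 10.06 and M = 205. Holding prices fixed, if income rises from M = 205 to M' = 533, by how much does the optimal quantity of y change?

Δy* = 24.4533

MRS = (1/3)·(y−2)/(x−4). Tangency with p_x/p_y gives y−2 = 3·(p_x/p_y)·(x−4).
Substituting into the budget: x* = 4 + 0.25·(M − 4·p_x − 2·p_y)/p_x, and y* = 2 + 0.75·(…)/p_y.
Discretionary income = 205 − 4·9 − 2·10.06 = 148.88; y* = 2 + 0.75·148.88/10.06 = 13.0994.
At M' = 533: y* = 37.5527. Change: 37.5527 − 13.0994 = 24.4533.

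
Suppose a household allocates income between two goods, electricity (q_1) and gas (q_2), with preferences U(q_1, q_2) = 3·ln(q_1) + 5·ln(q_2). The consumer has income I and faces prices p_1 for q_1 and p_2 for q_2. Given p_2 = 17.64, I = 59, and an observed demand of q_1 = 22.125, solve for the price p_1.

The MRS is (3/5)·q_2/q_1. Set MRS = p_1/p_2.
Rearranging, p_2·q_2 = (5/3)·p_1·q_1. Substituting into the budget gives p_1·q_1·(1 + (5/3)) = I.
Demand: q_1*(p_1,p_2,I) = 0.375·I/p_1 and q_2* = 0.625·I/p_2.
Set q_1* = 22.125 in the demand function and solve for p_1: p_1 = 1.

p_1 = 1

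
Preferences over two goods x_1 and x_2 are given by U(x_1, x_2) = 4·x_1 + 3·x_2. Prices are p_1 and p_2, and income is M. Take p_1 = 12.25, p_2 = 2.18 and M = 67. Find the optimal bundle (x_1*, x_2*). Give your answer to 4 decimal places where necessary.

Linear utility — the consumer picks whichever good has higher MU/price: 4/12.25 = 0.3265 vs 3/2.18 = 1.3761.
x_2 gives more utility per dollar, so spend all income on x_2: x_2* = M/p_2, x_1* = 0.
Numerically: x_1* = 0, x_2* = 30.7339.

x_1* = 0, x_2* = 30.7339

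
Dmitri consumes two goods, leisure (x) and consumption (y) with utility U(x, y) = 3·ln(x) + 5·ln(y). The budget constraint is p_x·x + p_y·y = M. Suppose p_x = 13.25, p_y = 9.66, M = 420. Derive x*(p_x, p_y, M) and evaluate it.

Tangency: MRS = (3/5)·y/x = p_x/p_y.
So 3·p_y·y = 5·p_x·x; combined with the budget, a share 0.375 of income goes to x.
Demand: x*(p_x,p_y,M) = 0.375·M/p_x and y* = 0.625·M/p_y.
At p_x=13.25, p_y=9.66, M=420: x* = 0.375·420/13.25 = 11.8868.

x* = 11.8868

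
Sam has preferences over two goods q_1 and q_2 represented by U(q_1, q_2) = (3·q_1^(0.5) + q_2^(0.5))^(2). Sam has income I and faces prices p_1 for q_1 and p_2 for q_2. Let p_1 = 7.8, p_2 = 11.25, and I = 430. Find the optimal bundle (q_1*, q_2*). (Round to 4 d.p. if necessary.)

From the CES first-order condition, 3·(q_2/q_1)^(0.5) = p_1/p_2.
Solve for the ratio: q_2/q_1 = [(1/3)·p_1/p_2]^(2).
With the ratio pinned down, the budget gives q_1* = I/(p_1 + p_2·(q_2/q_1)) and q_2* = (q_2/q_1)·q_1*.
Numerically q_2/q_1 = 0.053412, so q_1* = 430/(7.8 + 11.25·0.053412) = 51.1851 and q_2* = 0.053412·51.1851 = 2.7339.

q_1* = 51.1851, q_2* = 2.7339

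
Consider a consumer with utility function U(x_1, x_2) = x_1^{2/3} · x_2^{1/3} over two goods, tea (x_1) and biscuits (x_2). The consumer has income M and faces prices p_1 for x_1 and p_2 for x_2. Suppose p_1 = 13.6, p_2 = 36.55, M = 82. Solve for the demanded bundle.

x_1* = 4.0196, x_2* = 0.7478

At p_1=13.6, p_2=36.55, M=82: x_1* = 2/3·82/13.6 = 4.0196, x_2* = 0.7478.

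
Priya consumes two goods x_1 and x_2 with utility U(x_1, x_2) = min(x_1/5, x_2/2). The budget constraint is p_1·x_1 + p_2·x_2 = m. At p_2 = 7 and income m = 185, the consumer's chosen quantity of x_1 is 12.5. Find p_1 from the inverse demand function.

Leontief preferences: the optimum is at the kink where x_1/5 = x_2/2, i.e. x_2 = (2/5)·x_1.
Budget: p_1·x_1 + p_2·(2/5)·x_1 = m, so (5·p_1 + 2·p_2)·x_1 = 5·m.
Demand: x_1*(p_1,p_2,m) = 5·m/(5·p_1 + 2·p_2), x_2* = 2·m/(5·p_1 + 2·p_2).
Set x_1* = 12.5 in the demand function and solve for p_1: p_1 = 12.

p_1 = 12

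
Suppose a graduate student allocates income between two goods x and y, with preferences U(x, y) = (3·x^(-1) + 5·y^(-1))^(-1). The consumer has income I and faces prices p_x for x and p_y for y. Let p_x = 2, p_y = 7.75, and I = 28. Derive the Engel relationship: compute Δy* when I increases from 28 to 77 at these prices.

From the CES first-order condition, (3/5)·(y/x)^(2) = p_x/p_y.
Solve for the ratio: y/x = [(5/3)·p_x/p_y]^(0.5).
Substitute y = (y/x)·x into the budget: x* = I/(p_x + p_y·(y/x)).
Numerically y/x = 0.655826, so x* = 28/(2 + 7.75·0.655826) = 3.9533 and y* = 0.655826·3.9533 = 2.5927.
At I' = 77: y* = 7.1299. Change: 7.1299 − 2.5927 = 4.5372.

Δy* = 4.5372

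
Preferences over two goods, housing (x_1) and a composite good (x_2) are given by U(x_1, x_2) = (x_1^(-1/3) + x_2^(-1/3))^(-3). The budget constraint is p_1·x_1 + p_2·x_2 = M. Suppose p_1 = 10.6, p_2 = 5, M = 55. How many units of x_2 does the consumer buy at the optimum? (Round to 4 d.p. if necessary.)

MRS = MU_x_1/MU_x_2 = (x_2/x_1)^(4/3). Set equal to p_1/p_2.
Hence x_2/x_1 = (p_1/p_2)^(1/(4/3)), i.e. raised to the 0.75 power.
Substitute x_2 = (x_2/x_1)·x_1 into the budget: x_1* = M/(p_1 + p_2·(x_2/x_1)).
Numerically x_2/x_1 = 1.75692, so x_1* = 55/(10.6 + 5·1.75692) = 2.8373 and x_2* = 1.75692·2.8373 = 4.9849.

x_2* = 4.9849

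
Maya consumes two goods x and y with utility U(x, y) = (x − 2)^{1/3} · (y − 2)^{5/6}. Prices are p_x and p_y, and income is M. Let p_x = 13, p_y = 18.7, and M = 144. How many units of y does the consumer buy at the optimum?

MRS = (2/5)·(y−2)/(x−2). Tangency with p_x/p_y gives y−2 = (5/2)·(p_x/p_y)·(x−2).
Substituting into the budget: x* = 2 + 2/7·(M − 2·p_x − 2·p_y)/p_x, and y* = 2 + 5/7·(…)/p_y.
Discretionary income = 144 − 2·13 − 2·18.7 = 80.6; y* = 2 + 5/7·80.6/18.7 = 5.0787.

y* = 5.0787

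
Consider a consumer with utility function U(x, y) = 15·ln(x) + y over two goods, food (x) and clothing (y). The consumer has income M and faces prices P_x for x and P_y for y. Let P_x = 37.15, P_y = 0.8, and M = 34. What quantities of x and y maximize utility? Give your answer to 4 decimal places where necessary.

MU_x = 15/x, MU_y = 1. Tangency: 15/x = P_x/P_y.
So x*(P_x,P_y) = 15·P_y/P_x, independent of income; and y* = (M − 15·P_y)/P_y.
At the given prices: x* = 15·0.8/37.15 = 0.323, and y* = 27.5.

x* = 0.323, y* = 27.5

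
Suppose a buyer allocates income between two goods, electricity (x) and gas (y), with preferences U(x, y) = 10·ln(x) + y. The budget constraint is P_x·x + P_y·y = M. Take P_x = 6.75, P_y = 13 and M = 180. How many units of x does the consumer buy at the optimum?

MU_x = 10/x, MU_y = 1. Tangency: 10/x = P_x/P_y.
So x*(P_x,P_y) = 10·P_y/P_x, independent of income; and y* = (M − 10·P_y)/P_y.
At the given prices: x* = 10·13/6.75 = 19.2593.

x* = 19.2593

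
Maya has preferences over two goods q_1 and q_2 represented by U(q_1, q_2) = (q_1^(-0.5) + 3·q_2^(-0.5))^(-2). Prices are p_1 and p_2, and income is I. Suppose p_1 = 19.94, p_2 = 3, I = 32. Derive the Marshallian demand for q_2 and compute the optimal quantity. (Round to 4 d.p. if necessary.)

q_2* = 5.6025

From the CES first-order condition, (1/3)·(q_2/q_1)^(1.5) = p_1/p_2.
Solve for the ratio: q_2/q_1 = [3·p_1/p_2]^(2/3).
Substitute q_2 = (q_2/q_1)·q_1 into the budget: q_1* = I/(p_1 + p_2·(q_2/q_1)).
Numerically q_2/q_1 = 7.353319, so q_1* = 32/(19.94 + 3·7.353319) = 0.7619 and q_2* = 7.353319·0.7619 = 5.6025.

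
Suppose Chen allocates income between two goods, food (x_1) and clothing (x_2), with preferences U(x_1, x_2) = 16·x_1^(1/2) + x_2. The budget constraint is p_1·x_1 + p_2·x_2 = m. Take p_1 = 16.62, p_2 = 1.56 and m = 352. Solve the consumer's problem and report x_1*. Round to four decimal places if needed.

MU_x_1 = 8/√x_1, MU_x_2 = 1. Tangency: 8/√x_1 = p_1/p_2.
Solve: √x_1 = 8·p_2/p_1, so x_1*(p_1,p_2) = (8·p_2/p_1)², and x_2* = (m − p_1·x_1*)/p_2.
Plugging in: x_1* = (8·1.56/16.62)² = 0.5639.

x_1* = 0.5639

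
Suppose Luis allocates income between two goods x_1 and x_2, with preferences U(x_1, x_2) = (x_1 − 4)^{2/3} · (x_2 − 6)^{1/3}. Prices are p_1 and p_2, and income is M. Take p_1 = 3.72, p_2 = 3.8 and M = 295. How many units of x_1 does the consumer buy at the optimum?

Let x_1' = x_1−4, x_2' = x_2−6. MRS = 2·x_2'/x_1' = p_1/p_2.
After buying the subsistence bundle (4, 6), a share 2/3 of the remaining income goes to x_1: x_1* = 4 + 2/3·(M − 4p_1 − 6p_2)/p_1.
Discretionary income = 295 − 4·3.72 − 6·3.8 = 257.32; x_1* = 4 + 2/3·257.32/3.72 = 50.1147.

x_1* = 50.1147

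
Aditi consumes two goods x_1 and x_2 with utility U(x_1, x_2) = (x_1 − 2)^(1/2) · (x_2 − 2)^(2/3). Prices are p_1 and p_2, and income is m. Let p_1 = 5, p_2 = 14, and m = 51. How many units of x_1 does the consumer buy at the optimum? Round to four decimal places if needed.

MRS = (3/4)·(x_2−2)/(x_1−2). Tangency with p_1/p_2 gives x_2−2 = (4/3)·(p_1/p_2)·(x_1−2).
Substituting into the budget: x_1* = 2 + 3/7·(m − 2·p_1 − 2·p_2)/p_1, and x_2* = 2 + 4/7·(…)/p_2.
Discretionary income = 51 − 2·5 − 2·14 = 13; x_1* = 2 + 3/7·13/5 = 3.1143.

x_1* = 3.1143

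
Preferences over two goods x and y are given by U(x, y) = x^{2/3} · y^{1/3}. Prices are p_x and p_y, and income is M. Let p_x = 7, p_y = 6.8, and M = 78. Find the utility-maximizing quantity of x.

At p_x=7, p_y=6.8, M=78: x* = 2/3·78/7 = 7.4286.

x* = 7.4286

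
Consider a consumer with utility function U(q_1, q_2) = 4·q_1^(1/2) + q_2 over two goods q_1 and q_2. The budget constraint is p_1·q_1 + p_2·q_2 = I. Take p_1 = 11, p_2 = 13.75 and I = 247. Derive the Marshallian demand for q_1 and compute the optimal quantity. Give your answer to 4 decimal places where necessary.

MU_q_1 = 2/√q_1, MU_q_2 = 1. Tangency: 2/√q_1 = p_1/p_2.
Solve: √q_1 = 2·p_2/p_1, so q_1*(p_1,p_2) = (2·p_2/p_1)², and q_2* = (I − p_1·q_1*)/p_2.
Plugging in: q_1* = (2·13.75/11)² = 6.25.

q_1* = 6.25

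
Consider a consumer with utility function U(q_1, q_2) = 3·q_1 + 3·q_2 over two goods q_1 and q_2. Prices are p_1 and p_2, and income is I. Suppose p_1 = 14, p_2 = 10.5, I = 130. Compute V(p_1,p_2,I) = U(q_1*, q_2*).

V = 37.1429

Linear utility — the consumer picks whichever good has higher MU/price: 3/14 = 0.2143 vs 3/10.5 = 0.2857.
q_2 gives more utility per dollar, so spend all income on q_2: q_2* = I/p_2, q_1* = 0.
Numerically: q_1* = 0, q_2* = 12.381.
Utility at the optimum: U(0, 12.381) = 37.1429.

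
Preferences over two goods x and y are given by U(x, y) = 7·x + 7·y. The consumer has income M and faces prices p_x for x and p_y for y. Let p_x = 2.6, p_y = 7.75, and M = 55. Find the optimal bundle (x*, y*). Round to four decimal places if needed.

Linear utility — the consumer picks whichever good has higher MU/price: 7/2.6 = 2.6923 vs 7/7.75 = 0.9032.
x gives more utility per dollar, so spend all income on x: x* = M/p_x, y* = 0.
Numerically: x* = 21.1538, y* = 0.

x* = 21.1538, y* = 0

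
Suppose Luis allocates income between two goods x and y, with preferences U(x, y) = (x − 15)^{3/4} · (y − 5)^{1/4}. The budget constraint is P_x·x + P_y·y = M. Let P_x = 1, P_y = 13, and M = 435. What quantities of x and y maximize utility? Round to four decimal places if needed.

x* = 281.25, y* = 11.8269

MRS = 3·(y−5)/(x−15). Tangency with P_x/P_y gives y−5 = (1/3)·(P_x/P_y)·(x−15).
After buying the subsistence bundle (15, 5), a share 0.75 of the remaining income goes to x: x* = 15 + 0.75·(M − 15P_x − 5P_y)/P_x.
Discretionary income = 435 − 15·1 − 5·13 = 355; x* = 15 + 0.75·355/1 = 281.25; y* = 5 + 0.25·355/13 = 11.8269.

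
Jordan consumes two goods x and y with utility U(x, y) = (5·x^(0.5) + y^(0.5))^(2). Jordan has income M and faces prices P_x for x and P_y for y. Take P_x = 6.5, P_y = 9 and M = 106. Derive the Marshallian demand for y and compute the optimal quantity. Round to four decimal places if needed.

Numerically y/x = 0.020864, so x* = 106/(6.5 + 9·0.020864) = 15.8498 and y* = 0.020864·15.8498 = 0.3307.

y* = 0.3307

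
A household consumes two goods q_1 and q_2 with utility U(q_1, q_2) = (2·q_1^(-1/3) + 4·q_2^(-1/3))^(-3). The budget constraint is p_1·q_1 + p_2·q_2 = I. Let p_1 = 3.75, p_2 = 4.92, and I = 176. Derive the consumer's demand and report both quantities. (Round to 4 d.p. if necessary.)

Substitute q_2 = (q_2/q_1)·q_1 into the budget: q_1* = I/(p_1 + p_2·(q_2/q_1)).
Numerically q_2/q_1 = 1.371899, so q_1* = 176/(3.75 + 4.92·1.371899) = 16.7623 and q_2* = 1.371899·16.7623 = 22.9962.

q_1* = 16.7623, q_2* = 22.9962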